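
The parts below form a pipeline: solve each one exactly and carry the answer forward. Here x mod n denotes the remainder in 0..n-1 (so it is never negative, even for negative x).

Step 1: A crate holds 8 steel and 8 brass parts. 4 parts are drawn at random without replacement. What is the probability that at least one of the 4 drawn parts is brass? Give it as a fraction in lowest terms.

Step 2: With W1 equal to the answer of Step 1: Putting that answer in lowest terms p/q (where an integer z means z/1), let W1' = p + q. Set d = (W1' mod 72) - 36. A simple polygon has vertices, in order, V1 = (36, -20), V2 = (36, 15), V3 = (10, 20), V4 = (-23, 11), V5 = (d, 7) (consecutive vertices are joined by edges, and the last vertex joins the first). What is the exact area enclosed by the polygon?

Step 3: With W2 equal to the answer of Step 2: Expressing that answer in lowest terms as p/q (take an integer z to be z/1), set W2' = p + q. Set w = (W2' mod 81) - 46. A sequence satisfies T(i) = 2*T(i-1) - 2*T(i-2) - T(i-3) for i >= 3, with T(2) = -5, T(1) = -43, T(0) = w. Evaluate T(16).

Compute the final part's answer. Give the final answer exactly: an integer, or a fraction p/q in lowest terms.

Step 1: total draws C(16,4) = 1820; complement C(8,4) = 70; favorable 1820 - 70 = 1750; P = 25/26; answer 25/26
Step 2: W1 = 25/26; threaded value p + q = 51; d = 15; cross terms: (36*15 - 36*-20)=1260, (36*20 - 10*15)=570, (10*11 - -23*20)=570, (-23*7 - 15*11)=-326, (15*-20 - 36*7)=-552; twice the area = |1522| = 1522; area = 761; answer 761
Step 3: W2 = 761; threaded value p + q = 762; w = -13; T(3) = 2*(-5) - 2*(-43) - 1*(-13) = 89; iterating: T(3)=89, T(4)=231, T(5)=289, T(6)=27, T(7)=-755, T(8)=-1853, T(9)=-2223, T(10)=15, T(11)=6329, T(12)=14851, T(13)=17029, T(14)=-1973, T(15)=-52855, T(16)=-118793; answer -118793

-118793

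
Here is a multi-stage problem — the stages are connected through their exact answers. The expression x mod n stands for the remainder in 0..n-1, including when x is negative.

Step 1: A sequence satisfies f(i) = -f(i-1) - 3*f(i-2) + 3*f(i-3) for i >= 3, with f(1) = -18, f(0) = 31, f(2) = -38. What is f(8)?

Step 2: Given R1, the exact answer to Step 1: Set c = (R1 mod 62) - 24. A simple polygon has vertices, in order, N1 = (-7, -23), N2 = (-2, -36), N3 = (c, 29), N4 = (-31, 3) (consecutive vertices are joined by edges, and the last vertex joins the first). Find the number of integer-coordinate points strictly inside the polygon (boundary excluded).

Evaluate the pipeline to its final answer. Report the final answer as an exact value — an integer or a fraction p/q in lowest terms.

1454

Step 1: f(3) = -1*(-38) - 3*(-18) + 3*(31) = 185; iterating: f(3)=185, f(4)=-125, f(5)=-544, f(6)=1474, f(7)=-217, f(8)=-5837; answer -5837
Step 2: R1 = -5837; c = 29; cross terms: (-7*-36 - -2*-23)=206, (-2*29 - 29*-36)=986, (29*3 - -31*29)=986, (-31*-23 - -7*3)=734; twice the area = |2912| = 2912; area = 1456; boundary points = 1 + 1 + 2 + 2 = 6; strictly interior points = area - boundary/2 + 1 = 1454; answer 1454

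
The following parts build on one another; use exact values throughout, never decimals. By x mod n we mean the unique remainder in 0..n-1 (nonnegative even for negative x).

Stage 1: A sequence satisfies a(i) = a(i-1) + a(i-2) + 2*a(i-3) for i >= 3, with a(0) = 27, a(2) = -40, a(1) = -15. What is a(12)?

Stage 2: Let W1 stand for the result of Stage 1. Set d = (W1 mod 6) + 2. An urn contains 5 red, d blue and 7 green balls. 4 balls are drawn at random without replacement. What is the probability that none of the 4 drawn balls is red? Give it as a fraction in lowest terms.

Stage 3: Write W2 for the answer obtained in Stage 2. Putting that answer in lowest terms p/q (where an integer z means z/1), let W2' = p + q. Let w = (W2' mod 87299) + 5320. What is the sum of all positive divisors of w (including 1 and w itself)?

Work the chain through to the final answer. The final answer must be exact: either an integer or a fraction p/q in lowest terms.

10296

Stage 1: a(3) = 1*(-40) + 1*(-15) + 2*(27) = -1; iterating: a(3)=-1, a(4)=-71, a(5)=-152, a(6)=-225, a(7)=-519, a(8)=-1048, a(9)=-2017, a(10)=-4103, a(11)=-8216, a(12)=-16353; answer -16353
Stage 2: W1 = -16353; d = 5; total draws C(17,4) = 2380; favorable C(12,4) = 495; P = 99/476; answer 99/476
Stage 3: W2 = 99/476; threaded value p + q = 575; w = 5895; 5895 = 3^2 * 5 * 131; sigma = (1 + 3 + 9) * (1 + 5) * (1 + 131) = 13 * 6 * 132 = 10296; answer 10296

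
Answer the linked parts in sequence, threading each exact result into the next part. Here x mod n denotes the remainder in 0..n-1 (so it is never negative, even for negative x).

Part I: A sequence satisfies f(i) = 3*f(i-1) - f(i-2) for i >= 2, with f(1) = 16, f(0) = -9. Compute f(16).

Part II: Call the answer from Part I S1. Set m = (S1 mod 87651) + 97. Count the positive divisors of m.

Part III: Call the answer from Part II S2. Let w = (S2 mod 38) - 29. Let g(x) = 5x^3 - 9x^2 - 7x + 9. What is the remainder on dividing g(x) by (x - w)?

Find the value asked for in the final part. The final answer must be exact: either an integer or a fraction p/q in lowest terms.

Part I: f(2) = 3*(16) - 1*(-9) = 57; iterating: f(2)=57, f(3)=155, f(4)=408, f(5)=1069, f(6)=2799, f(7)=7328, f(8)=19185, f(9)=50227, f(10)=131496, f(11)=344261, f(12)=901287, f(13)=2359600, f(14)=6177513, f(15)=16172939, f(16)=42341304; answer 42341304
Part II: S1 = 42341304; m = 5968; 5968 = 2^4 * 373; number of divisors = (4+1) * (1+1) = 10; answer 10
Part III: S2 = 10; w = -19; remainder = value at the root: 5*(-19)^3 - 9*(-19)^2 - 7*(-19)^1 + 9 = (-34295) + (-3249) + (133) + (9) = -37402; answer -37402

-37402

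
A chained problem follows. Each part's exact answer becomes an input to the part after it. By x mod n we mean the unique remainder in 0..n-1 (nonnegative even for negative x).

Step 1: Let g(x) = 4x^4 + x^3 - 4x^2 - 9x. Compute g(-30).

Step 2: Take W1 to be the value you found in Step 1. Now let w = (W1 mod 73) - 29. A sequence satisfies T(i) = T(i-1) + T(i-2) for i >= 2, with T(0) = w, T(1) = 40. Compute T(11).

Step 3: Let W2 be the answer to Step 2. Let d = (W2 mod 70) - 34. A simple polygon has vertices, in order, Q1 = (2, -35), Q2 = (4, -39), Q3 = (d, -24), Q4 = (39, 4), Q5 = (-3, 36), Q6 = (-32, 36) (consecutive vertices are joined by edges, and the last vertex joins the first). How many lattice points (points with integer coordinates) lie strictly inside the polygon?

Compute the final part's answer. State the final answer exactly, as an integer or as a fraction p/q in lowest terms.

2639

Step 1: 4*(-30)^4 + 1*(-30)^3 - 4*(-30)^2 - 9*(-30)^1 = (3240000) + (-27000) + (-3600) + (270) = 3209670; answer 3209670
Step 2: W1 = 3209670; w = -23; T(2) = 1*(40) + 1*(-23) = 17; iterating: T(2)=17, T(3)=57, T(4)=74, T(5)=131, T(6)=205, T(7)=336, T(8)=541, T(9)=877, T(10)=1418, T(11)=2295; answer 2295
Step 3: W2 = 2295; d = 21; cross terms: (2*-39 - 4*-35)=62, (4*-24 - 21*-39)=723, (21*4 - 39*-24)=1020, (39*36 - -3*4)=1416, (-3*36 - -32*36)=1044, (-32*-35 - 2*36)=1048; twice the area = |5313| = 5313; area = 5313/2; boundary points = 2 + 1 + 2 + 2 + 29 + 1 = 37; strictly interior points = area - boundary/2 + 1 = 2639; answer 2639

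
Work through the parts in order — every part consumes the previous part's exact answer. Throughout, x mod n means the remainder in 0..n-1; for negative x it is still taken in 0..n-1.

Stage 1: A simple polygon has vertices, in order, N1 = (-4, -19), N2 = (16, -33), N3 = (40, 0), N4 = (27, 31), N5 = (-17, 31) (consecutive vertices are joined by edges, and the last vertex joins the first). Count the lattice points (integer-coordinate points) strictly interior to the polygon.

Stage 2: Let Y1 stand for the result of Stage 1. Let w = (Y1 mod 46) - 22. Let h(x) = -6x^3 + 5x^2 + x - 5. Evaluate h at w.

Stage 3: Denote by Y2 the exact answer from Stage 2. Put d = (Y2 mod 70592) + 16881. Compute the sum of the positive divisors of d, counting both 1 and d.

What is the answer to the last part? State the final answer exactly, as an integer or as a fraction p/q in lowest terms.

Stage 1: cross terms: (-4*-33 - 16*-19)=436, (16*0 - 40*-33)=1320, (40*31 - 27*0)=1240, (27*31 - -17*31)=1364, (-17*-19 - -4*31)=447; twice the area = |4807| = 4807; area = 4807/2; boundary points = 2 + 3 + 1 + 44 + 1 = 51; strictly interior points = area - boundary/2 + 1 = 2379; answer 2379
Stage 2: Y1 = 2379; w = 11; -6*(11)^3 + 5*(11)^2 + 1*(11)^1 - 5 = (-7986) + (605) + (11) + (-5) = -7375; answer -7375
Stage 3: Y2 = -7375; d = 80098; 80098 = 2 * 29 * 1381; sigma = (1 + 2) * (1 + 29) * (1 + 1381) = 3 * 30 * 1382 = 124380; answer 124380

124380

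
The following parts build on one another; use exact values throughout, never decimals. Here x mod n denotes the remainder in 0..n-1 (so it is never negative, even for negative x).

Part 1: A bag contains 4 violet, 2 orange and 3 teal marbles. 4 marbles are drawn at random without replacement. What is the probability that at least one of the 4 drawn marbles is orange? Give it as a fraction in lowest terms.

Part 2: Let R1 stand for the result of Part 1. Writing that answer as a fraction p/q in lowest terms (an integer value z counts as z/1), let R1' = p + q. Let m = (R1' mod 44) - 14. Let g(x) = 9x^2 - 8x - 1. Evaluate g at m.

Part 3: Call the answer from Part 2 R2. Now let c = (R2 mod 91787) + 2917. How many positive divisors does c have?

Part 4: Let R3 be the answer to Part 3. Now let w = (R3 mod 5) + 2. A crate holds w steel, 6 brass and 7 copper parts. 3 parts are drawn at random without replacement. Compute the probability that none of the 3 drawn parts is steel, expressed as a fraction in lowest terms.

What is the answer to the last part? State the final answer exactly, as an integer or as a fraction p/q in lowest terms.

Part 1: total draws C(9,4) = 126; complement C(7,4) = 35; favorable 126 - 35 = 91; P = 13/18; answer 13/18
Part 2: R1 = 13/18; threaded value p + q = 31; m = 17; 9*(17)^2 - 8*(17)^1 - 1 = (2601) + (-136) + (-1) = 2464; answer 2464
Part 3: R2 = 2464; c = 5381; 5381 is prime, so its only divisors are 1 and 5381; count = 2; answer 2
Part 4: R3 = 2; w = 4; total draws C(17,3) = 680; favorable C(13,3) = 286; P = 143/340; answer 143/340

143/340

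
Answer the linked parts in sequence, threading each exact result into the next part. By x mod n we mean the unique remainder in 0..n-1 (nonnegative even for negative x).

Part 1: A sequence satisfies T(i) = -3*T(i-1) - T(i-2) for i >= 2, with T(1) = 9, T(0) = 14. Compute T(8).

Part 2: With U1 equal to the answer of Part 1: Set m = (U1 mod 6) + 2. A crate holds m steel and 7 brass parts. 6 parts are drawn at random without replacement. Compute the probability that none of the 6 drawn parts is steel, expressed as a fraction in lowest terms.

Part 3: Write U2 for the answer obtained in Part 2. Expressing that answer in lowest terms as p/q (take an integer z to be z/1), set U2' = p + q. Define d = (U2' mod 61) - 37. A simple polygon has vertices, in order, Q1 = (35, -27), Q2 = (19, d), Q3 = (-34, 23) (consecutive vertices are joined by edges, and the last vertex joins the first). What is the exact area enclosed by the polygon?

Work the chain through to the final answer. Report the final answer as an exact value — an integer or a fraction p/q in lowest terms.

Part 1: T(2) = -3*(9) - 1*(14) = -41; iterating: T(2)=-41, T(3)=114, T(4)=-301, T(5)=789, T(6)=-2066, T(7)=5409, T(8)=-14161; answer -14161
Part 2: U1 = -14161; m = 7; total draws C(14,6) = 3003; favorable C(7,6) = 7; P = 1/429; answer 1/429
Part 3: U2 = 1/429; threaded value p + q = 430; d = -34; cross terms: (35*-34 - 19*-27)=-677, (19*23 - -34*-34)=-719, (-34*-27 - 35*23)=113; twice the area = |-1283| = 1283; area = 1283/2; answer 1283/2

1283/2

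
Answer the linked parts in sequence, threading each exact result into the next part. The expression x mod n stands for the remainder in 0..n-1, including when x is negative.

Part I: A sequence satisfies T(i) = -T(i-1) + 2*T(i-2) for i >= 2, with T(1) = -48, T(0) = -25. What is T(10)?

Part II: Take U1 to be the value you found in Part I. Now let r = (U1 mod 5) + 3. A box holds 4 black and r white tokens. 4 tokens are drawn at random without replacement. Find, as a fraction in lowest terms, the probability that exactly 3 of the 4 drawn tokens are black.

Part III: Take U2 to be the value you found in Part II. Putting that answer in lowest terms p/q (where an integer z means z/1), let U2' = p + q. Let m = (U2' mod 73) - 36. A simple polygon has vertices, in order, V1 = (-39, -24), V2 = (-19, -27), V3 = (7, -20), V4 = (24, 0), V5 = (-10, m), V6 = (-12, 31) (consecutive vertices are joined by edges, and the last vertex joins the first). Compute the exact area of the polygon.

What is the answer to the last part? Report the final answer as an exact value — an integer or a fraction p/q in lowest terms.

2941/2

Part I: T(2) = -1*(-48) + 2*(-25) = -2; iterating: T(2)=-2, T(3)=-94, T(4)=90, T(5)=-278, T(6)=458, T(7)=-1014, T(8)=1930, T(9)=-3958, T(10)=7818; answer 7818
Part II: U1 = 7818; r = 6; total draws C(10,4) = 210; favorable C(4,3)*C(6,1) = 24; P = 4/35; answer 4/35
Part III: U2 = 4/35; threaded value p + q = 39; m = 3; cross terms: (-39*-27 - -19*-24)=597, (-19*-20 - 7*-27)=569, (7*0 - 24*-20)=480, (24*3 - -10*0)=72, (-10*31 - -12*3)=-274, (-12*-24 - -39*31)=1497; twice the area = |2941| = 2941; area = 2941/2; answer 2941/2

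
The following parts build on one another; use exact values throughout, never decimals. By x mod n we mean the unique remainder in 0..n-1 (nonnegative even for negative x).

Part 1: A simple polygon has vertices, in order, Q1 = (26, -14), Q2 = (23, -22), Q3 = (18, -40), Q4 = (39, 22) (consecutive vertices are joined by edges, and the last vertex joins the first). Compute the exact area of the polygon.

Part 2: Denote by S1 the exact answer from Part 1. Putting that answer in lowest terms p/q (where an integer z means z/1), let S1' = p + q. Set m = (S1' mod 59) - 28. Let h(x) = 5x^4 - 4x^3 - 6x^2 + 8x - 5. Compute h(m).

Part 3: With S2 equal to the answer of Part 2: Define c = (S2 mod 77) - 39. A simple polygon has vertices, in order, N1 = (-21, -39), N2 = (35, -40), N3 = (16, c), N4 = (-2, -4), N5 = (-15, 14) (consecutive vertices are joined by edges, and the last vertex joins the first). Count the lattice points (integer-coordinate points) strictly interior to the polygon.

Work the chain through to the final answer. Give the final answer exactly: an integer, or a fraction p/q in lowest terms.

Part 1: cross terms: (26*-22 - 23*-14)=-250, (23*-40 - 18*-22)=-524, (18*22 - 39*-40)=1956, (39*-14 - 26*22)=-1118; twice the area = |64| = 64; area = 32; answer 32
Part 2: S1 = 32; threaded value p + q = 33; m = 5; 5*(5)^4 - 4*(5)^3 - 6*(5)^2 + 8*(5)^1 - 5 = (3125) + (-500) + (-150) + (40) + (-5) = 2510; answer 2510
Part 3: S2 = 2510; c = 7; cross terms: (-21*-40 - 35*-39)=2205, (35*7 - 16*-40)=885, (16*-4 - -2*7)=-50, (-2*14 - -15*-4)=-88, (-15*-39 - -21*14)=879; twice the area = |3831| = 3831; area = 3831/2; boundary points = 1 + 1 + 1 + 1 + 1 = 5; strictly interior points = area - boundary/2 + 1 = 1914; answer 1914

1914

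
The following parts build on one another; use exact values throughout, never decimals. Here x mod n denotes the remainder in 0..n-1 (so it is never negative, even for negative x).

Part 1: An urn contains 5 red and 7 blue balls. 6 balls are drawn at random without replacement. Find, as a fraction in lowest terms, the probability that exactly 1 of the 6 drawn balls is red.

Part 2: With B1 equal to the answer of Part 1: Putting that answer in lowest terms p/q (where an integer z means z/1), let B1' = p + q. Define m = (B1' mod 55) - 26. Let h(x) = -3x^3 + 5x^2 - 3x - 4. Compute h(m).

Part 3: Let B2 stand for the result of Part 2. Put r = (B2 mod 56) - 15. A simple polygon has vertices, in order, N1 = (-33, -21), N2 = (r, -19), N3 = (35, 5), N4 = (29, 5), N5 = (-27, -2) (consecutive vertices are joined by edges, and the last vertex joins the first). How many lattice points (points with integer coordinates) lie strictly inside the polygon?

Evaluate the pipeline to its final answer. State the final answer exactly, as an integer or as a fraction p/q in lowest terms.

839

Part 1: total draws C(12,6) = 924; favorable C(5,1)*C(7,5) = 105; P = 5/44; answer 5/44
Part 2: B1 = 5/44; threaded value p + q = 49; m = 23; -3*(23)^3 + 5*(23)^2 - 3*(23)^1 - 4 = (-36501) + (2645) + (-69) + (-4) = -33929; answer -33929
Part 3: B2 = -33929; r = -8; cross terms: (-33*-19 - -8*-21)=459, (-8*5 - 35*-19)=625, (35*5 - 29*5)=30, (29*-2 - -27*5)=77, (-27*-21 - -33*-2)=501; twice the area = |1692| = 1692; area = 846; boundary points = 1 + 1 + 6 + 7 + 1 = 16; strictly interior points = area - boundary/2 + 1 = 839; answer 839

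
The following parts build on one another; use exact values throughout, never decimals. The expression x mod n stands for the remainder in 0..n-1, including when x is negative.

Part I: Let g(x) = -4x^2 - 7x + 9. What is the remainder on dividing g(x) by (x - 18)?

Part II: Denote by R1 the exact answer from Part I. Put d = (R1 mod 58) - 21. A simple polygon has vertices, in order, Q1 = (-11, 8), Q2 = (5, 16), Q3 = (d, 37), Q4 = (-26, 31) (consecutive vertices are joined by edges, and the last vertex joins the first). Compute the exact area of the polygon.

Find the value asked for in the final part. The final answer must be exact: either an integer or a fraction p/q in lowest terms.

652

Part I: remainder = value at the root: -4*(18)^2 - 7*(18)^1 + 9 = (-1296) + (-126) + (9) = -1413; answer -1413
Part II: R1 = -1413; d = 16; cross terms: (-11*16 - 5*8)=-216, (5*37 - 16*16)=-71, (16*31 - -26*37)=1458, (-26*8 - -11*31)=133; twice the area = |1304| = 1304; area = 652; answer 652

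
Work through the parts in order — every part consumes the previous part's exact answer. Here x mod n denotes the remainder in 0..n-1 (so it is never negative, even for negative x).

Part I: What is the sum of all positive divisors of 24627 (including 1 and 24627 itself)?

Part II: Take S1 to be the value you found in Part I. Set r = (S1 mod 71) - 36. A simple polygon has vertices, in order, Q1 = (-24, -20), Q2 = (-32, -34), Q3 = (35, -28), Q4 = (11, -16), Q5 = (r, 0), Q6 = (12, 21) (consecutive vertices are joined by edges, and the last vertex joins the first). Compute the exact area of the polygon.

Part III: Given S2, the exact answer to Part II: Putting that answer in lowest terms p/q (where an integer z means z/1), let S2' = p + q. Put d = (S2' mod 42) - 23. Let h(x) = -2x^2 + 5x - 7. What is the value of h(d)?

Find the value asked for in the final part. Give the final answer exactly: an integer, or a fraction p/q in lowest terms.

-565

Part I: 24627 = 3 * 8209; sigma = (1 + 3) * (1 + 8209) = 4 * 8210 = 32840; answer 32840
Part II: S1 = 32840; r = 2; cross terms: (-24*-34 - -32*-20)=176, (-32*-28 - 35*-34)=2086, (35*-16 - 11*-28)=-252, (11*0 - 2*-16)=32, (2*21 - 12*0)=42, (12*-20 - -24*21)=264; twice the area = |2348| = 2348; area = 1174; answer 1174
Part III: S2 = 1174; threaded value p + q = 1175; d = 18; -2*(18)^2 + 5*(18)^1 - 7 = (-648) + (90) + (-7) = -565; answer -565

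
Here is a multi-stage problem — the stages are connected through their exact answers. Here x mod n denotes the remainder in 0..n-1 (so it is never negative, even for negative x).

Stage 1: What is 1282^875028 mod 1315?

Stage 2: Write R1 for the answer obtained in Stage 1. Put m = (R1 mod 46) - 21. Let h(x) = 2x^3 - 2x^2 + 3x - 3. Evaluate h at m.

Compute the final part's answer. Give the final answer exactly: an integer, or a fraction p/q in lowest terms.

Stage 1: squarings mod 1315: 1282^1=1282, 1282^2=1089, 1282^4=1106, 1282^8=286, 1282^16=266, 1282^32=1061, 1282^64=81, 1282^128=1301, 1282^256=196, 1282^512=281, 1282^1024=61, 1282^2048=1091, 1282^4096=206, 1282^8192=356, 1282^16384=496, 1282^32768=111, 1282^65536=486, 1282^131072=811, 1282^262144=221, 1282^524288=186; 1282^875028 = 1282^4 * 1282^16 * 1282^512 * 1282^2048 * 1282^4096 * 1282^16384 * 1282^65536 * 1282^262144 * 1282^524288 = 366 (mod 1315); answer 366
Stage 2: R1 = 366; m = 23; 2*(23)^3 - 2*(23)^2 + 3*(23)^1 - 3 = (24334) + (-1058) + (69) + (-3) = 23342; answer 23342

23342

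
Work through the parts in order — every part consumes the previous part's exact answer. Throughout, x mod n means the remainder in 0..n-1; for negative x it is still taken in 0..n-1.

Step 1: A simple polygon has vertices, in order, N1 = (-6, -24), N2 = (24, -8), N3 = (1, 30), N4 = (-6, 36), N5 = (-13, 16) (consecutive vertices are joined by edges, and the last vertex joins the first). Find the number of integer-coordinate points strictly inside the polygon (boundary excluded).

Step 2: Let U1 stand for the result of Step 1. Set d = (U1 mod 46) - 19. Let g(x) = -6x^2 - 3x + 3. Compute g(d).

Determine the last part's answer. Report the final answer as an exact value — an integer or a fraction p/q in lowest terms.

Step 1: cross terms: (-6*-8 - 24*-24)=624, (24*30 - 1*-8)=728, (1*36 - -6*30)=216, (-6*16 - -13*36)=372, (-13*-24 - -6*16)=408; twice the area = |2348| = 2348; area = 1174; boundary points = 2 + 1 + 1 + 1 + 1 = 6; strictly interior points = area - boundary/2 + 1 = 1172; answer 1172
Step 2: U1 = 1172; d = 3; -6*(3)^2 - 3*(3)^1 + 3 = (-54) + (-9) + (3) = -60; answer -60

-60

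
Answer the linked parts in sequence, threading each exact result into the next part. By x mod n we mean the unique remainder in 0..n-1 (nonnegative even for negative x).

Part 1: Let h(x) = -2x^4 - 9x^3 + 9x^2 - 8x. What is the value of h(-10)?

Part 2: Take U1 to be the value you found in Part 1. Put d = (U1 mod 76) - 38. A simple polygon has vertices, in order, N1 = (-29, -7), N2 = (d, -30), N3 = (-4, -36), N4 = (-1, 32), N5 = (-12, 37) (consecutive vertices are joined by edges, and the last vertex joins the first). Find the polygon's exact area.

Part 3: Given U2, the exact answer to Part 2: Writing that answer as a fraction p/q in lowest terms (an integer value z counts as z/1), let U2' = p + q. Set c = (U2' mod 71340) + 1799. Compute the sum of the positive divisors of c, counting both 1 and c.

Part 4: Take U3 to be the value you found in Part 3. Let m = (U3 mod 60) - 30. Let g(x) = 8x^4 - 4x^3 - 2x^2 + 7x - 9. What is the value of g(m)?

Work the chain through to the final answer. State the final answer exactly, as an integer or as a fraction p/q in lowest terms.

Part 1: -2*(-10)^4 - 9*(-10)^3 + 9*(-10)^2 - 8*(-10)^1 = (-20000) + (9000) + (900) + (80) = -10020; answer -10020
Part 2: U1 = -10020; d = -26; cross terms: (-29*-30 - -26*-7)=688, (-26*-36 - -4*-30)=816, (-4*32 - -1*-36)=-164, (-1*37 - -12*32)=347, (-12*-7 - -29*37)=1157; twice the area = |2844| = 2844; area = 1422; answer 1422
Part 3: U2 = 1422; threaded value p + q = 1423; c = 3222; 3222 = 2 * 3^2 * 179; sigma = (1 + 2) * (1 + 3 + 9) * (1 + 179) = 3 * 13 * 180 = 7020; answer 7020
Part 4: U3 = 7020; m = -30; 8*(-30)^4 - 4*(-30)^3 - 2*(-30)^2 + 7*(-30)^1 - 9 = (6480000) + (108000) + (-1800) + (-210) + (-9) = 6585981; answer 6585981

6585981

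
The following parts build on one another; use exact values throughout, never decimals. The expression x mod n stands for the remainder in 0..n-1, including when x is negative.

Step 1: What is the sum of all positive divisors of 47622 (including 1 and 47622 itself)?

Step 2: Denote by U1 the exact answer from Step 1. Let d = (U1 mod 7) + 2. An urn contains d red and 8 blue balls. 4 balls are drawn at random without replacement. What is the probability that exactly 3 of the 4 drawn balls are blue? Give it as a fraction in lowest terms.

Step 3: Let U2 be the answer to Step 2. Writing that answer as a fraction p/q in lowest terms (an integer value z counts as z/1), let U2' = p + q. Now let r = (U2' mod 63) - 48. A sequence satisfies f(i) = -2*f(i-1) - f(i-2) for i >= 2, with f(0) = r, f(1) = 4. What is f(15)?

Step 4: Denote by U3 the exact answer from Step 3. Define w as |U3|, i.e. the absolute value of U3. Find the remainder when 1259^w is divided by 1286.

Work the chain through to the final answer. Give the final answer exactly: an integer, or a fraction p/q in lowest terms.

335

Step 1: 47622 = 2 * 3 * 7937; sigma = (1 + 2) * (1 + 3) * (1 + 7937) = 3 * 4 * 7938 = 95256; answer 95256
Step 2: U1 = 95256; d = 2; total draws C(10,4) = 210; favorable C(8,3)*C(2,1) = 112; P = 8/15; answer 8/15
Step 3: U2 = 8/15; threaded value p + q = 23; r = -25; f(2) = -2*(4) - 1*(-25) = 17; iterating: f(2)=17, f(3)=-38, f(4)=59, f(5)=-80, f(6)=101, f(7)=-122, f(8)=143, f(9)=-164, f(10)=185, f(11)=-206, f(12)=227, f(13)=-248, f(14)=269, f(15)=-290; answer -290
Step 4: U3 = -290; w = 290; squarings mod 1286: 1259^1=1259, 1259^2=729, 1259^4=323, 1259^8=163, 1259^16=849, 1259^32=641, 1259^64=647, 1259^128=659, 1259^256=899; 1259^290 = 1259^2 * 1259^32 * 1259^256 = 335 (mod 1286); answer 335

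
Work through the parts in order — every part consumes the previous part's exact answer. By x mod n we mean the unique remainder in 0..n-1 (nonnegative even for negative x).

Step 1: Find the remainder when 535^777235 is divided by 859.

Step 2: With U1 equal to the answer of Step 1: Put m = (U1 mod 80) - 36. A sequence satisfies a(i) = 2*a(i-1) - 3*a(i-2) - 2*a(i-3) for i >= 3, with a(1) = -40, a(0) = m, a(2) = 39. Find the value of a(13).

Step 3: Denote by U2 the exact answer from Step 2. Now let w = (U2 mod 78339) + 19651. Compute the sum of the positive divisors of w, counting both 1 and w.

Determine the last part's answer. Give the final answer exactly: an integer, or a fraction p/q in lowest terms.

Step 1: squarings mod 859: 535^1=535, 535^2=178, 535^4=760, 535^8=352, 535^16=208, 535^32=314, 535^64=670, 535^128=502, 535^256=317, 535^512=845, 535^1024=196, 535^2048=620, 535^4096=427, 535^8192=221, 535^16384=737, 535^32768=281, 535^65536=792, 535^131072=194, 535^262144=699, 535^524288=689; 535^777235 = 535^1 * 535^2 * 535^16 * 535^1024 * 535^2048 * 535^4096 * 535^16384 * 535^32768 * 535^65536 * 535^131072 * 535^524288 = 410 (mod 859); answer 410
Step 2: U1 = 410; m = -26; a(3) = 2*(39) - 3*(-40) - 2*(-26) = 250; iterating: a(3)=250, a(4)=463, a(5)=98, a(6)=-1693, a(7)=-4606, a(8)=-4329, a(9)=8546, a(10)=39291, a(11)=61602, a(12)=-11761, a(13)=-286910; answer -286910
Step 3: U2 = -286910; w = 46097; 46097 = 31 * 1487; sigma = (1 + 31) * (1 + 1487) = 32 * 1488 = 47616; answer 47616

47616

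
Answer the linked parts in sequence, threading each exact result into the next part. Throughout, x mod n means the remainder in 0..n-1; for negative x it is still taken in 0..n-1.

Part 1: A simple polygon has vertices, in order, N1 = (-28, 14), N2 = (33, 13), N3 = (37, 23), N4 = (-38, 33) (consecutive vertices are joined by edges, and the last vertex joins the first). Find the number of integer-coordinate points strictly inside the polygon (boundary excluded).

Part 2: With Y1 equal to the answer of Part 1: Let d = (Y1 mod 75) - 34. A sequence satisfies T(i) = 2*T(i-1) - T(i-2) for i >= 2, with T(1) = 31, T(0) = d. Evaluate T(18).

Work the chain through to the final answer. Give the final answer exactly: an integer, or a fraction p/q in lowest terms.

Part 1: cross terms: (-28*13 - 33*14)=-826, (33*23 - 37*13)=278, (37*33 - -38*23)=2095, (-38*14 - -28*33)=392; twice the area = |1939| = 1939; area = 1939/2; boundary points = 1 + 2 + 5 + 1 = 9; strictly interior points = area - boundary/2 + 1 = 966; answer 966
Part 2: Y1 = 966; d = 32; T(2) = 2*(31) - 1*(32) = 30; iterating: T(2)=30, T(3)=29, T(4)=28, T(5)=27, T(6)=26, T(7)=25, T(8)=24, T(9)=23, T(10)=22, T(11)=21, T(12)=20, T(13)=19, T(14)=18, T(15)=17, T(16)=16, T(17)=15, T(18)=14; answer 14

14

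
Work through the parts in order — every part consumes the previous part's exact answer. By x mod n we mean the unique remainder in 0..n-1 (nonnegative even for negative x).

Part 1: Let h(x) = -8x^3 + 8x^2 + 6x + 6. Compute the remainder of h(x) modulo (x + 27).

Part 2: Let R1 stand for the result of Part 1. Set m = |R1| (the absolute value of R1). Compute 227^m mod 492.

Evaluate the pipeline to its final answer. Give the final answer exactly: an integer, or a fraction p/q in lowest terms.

Part 1: remainder = value at the root: -8*(-27)^3 + 8*(-27)^2 + 6*(-27)^1 + 6 = (157464) + (5832) + (-162) + (6) = 163140; answer 163140
Part 2: R1 = 163140; m = 163140; squarings mod 492: 227^1=227, 227^2=361, 227^4=433, 227^8=37, 227^16=385, 227^32=133, 227^64=469, 227^128=37, 227^256=385, 227^512=133, 227^1024=469, 227^2048=37, 227^4096=385, 227^8192=133, 227^16384=469, 227^32768=37, 227^65536=385, 227^131072=133; 227^163140 = 227^4 * 227^64 * 227^256 * 227^1024 * 227^2048 * 227^4096 * 227^8192 * 227^16384 * 227^131072 = 409 (mod 492); answer 409

409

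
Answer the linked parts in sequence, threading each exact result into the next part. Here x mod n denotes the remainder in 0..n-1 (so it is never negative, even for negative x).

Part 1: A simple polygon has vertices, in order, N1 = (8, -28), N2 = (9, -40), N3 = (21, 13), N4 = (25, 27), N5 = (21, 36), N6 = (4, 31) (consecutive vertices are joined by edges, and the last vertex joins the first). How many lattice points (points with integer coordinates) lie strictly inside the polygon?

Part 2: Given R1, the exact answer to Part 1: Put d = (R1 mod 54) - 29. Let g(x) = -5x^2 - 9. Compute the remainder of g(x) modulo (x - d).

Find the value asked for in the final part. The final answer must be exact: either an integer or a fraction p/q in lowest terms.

Part 1: cross terms: (8*-40 - 9*-28)=-68, (9*13 - 21*-40)=957, (21*27 - 25*13)=242, (25*36 - 21*27)=333, (21*31 - 4*36)=507, (4*-28 - 8*31)=-360; twice the area = |1611| = 1611; area = 1611/2; boundary points = 1 + 1 + 2 + 1 + 1 + 1 = 7; strictly interior points = area - boundary/2 + 1 = 803; answer 803
Part 2: R1 = 803; d = 18; remainder = value at the root: -5*(18)^2 - 9 = (-1620) + (-9) = -1629; answer -1629

-1629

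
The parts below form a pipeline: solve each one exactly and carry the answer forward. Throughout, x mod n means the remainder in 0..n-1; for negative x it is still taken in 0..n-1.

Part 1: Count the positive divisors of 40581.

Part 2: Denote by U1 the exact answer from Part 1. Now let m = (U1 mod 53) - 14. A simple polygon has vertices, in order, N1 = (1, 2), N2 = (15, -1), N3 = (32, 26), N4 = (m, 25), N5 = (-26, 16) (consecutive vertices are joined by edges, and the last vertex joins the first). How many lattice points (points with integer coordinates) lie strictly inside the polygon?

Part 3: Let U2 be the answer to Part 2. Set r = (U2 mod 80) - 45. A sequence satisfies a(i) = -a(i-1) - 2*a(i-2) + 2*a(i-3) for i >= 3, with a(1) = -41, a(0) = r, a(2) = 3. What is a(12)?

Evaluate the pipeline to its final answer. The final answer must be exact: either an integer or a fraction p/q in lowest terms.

Part 1: 40581 = 3^5 * 167; number of divisors = (5+1) * (1+1) = 12; answer 12
Part 2: U1 = 12; m = -2; cross terms: (1*-1 - 15*2)=-31, (15*26 - 32*-1)=422, (32*25 - -2*26)=852, (-2*16 - -26*25)=618, (-26*2 - 1*16)=-68; twice the area = |1793| = 1793; area = 1793/2; boundary points = 1 + 1 + 1 + 3 + 1 = 7; strictly interior points = area - boundary/2 + 1 = 894; answer 894
Part 3: U2 = 894; r = -31; a(3) = -1*(3) - 2*(-41) + 2*(-31) = 17; iterating: a(3)=17, a(4)=-105, a(5)=77, a(6)=167, a(7)=-531, a(8)=351, a(9)=1045, a(10)=-2809, a(11)=1421, a(12)=6287; answer 6287

6287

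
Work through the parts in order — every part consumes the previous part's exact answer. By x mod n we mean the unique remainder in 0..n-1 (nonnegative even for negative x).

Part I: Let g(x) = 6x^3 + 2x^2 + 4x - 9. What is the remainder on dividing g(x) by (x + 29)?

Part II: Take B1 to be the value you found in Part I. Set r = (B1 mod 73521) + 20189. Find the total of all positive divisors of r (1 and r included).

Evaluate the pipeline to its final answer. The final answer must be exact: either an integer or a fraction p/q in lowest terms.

Part I: remainder = value at the root: 6*(-29)^3 + 2*(-29)^2 + 4*(-29)^1 - 9 = (-146334) + (1682) + (-116) + (-9) = -144777; answer -144777
Part II: B1 = -144777; r = 22454; 22454 = 2 * 103 * 109; sigma = (1 + 2) * (1 + 103) * (1 + 109) = 3 * 104 * 110 = 34320; answer 34320

34320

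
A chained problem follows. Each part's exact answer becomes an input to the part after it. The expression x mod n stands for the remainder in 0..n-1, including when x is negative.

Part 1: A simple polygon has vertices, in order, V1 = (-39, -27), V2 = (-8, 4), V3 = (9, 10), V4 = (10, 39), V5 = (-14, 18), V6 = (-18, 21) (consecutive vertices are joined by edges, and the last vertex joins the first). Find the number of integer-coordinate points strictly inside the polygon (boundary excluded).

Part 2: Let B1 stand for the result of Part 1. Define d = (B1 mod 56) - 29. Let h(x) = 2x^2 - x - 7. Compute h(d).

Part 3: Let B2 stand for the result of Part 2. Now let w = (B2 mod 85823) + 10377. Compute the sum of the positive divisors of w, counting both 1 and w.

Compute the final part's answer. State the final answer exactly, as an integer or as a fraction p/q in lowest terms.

17250

Part 1: cross terms: (-39*4 - -8*-27)=-372, (-8*10 - 9*4)=-116, (9*39 - 10*10)=251, (10*18 - -14*39)=726, (-14*21 - -18*18)=30, (-18*-27 - -39*21)=1305; twice the area = |1824| = 1824; area = 912; boundary points = 31 + 1 + 1 + 3 + 1 + 3 = 40; strictly interior points = area - boundary/2 + 1 = 893; answer 893
Part 2: B1 = 893; d = 24; 2*(24)^2 - 1*(24)^1 - 7 = (1152) + (-24) + (-7) = 1121; answer 1121
Part 3: B2 = 1121; w = 11498; 11498 = 2 * 5749; sigma = (1 + 2) * (1 + 5749) = 3 * 5750 = 17250; answer 17250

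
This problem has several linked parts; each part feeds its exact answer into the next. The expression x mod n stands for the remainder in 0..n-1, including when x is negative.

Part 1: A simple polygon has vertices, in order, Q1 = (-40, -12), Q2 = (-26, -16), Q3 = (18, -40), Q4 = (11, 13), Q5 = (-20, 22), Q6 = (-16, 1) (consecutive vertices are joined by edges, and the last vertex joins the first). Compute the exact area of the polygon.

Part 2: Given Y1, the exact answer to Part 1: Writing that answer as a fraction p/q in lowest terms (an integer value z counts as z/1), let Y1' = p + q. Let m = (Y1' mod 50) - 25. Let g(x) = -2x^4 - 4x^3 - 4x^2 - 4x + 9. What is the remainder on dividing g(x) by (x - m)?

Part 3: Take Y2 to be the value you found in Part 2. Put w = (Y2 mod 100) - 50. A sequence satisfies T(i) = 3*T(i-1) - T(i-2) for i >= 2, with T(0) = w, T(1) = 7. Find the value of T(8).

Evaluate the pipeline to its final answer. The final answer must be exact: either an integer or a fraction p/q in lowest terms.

Part 1: cross terms: (-40*-16 - -26*-12)=328, (-26*-40 - 18*-16)=1328, (18*13 - 11*-40)=674, (11*22 - -20*13)=502, (-20*1 - -16*22)=332, (-16*-12 - -40*1)=232; twice the area = |3396| = 3396; area = 1698; answer 1698
Part 2: Y1 = 1698; threaded value p + q = 1699; m = 24; remainder = value at the root: -2*(24)^4 - 4*(24)^3 - 4*(24)^2 - 4*(24)^1 + 9 = (-663552) + (-55296) + (-2304) + (-96) + (9) = -721239; answer -721239
Part 3: Y2 = -721239; w = 11; T(2) = 3*(7) - 1*(11) = 10; iterating: T(2)=10, T(3)=23, T(4)=59, T(5)=154, T(6)=403, T(7)=1055, T(8)=2762; answer 2762

2762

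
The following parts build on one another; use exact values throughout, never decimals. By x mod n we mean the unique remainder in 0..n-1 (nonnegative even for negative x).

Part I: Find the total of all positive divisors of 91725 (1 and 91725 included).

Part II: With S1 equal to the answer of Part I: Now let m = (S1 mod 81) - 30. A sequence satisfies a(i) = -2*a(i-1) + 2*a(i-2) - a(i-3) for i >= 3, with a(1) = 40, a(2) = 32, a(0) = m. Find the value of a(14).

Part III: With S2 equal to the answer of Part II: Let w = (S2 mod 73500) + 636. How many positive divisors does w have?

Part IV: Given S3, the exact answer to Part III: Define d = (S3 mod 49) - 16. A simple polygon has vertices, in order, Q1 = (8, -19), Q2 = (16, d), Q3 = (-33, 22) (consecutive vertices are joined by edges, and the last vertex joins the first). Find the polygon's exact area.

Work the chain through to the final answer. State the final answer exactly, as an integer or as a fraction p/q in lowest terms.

697/2

Part I: 91725 = 3 * 5^2 * 1223; sigma = (1 + 3) * (1 + 5 + 25) * (1 + 1223) = 4 * 31 * 1224 = 151776; answer 151776
Part II: S1 = 151776; m = 33; a(3) = -2*(32) + 2*(40) - 1*(33) = -17; iterating: a(3)=-17, a(4)=58, a(5)=-182, a(6)=497, a(7)=-1416, a(8)=4008, a(9)=-11345, a(10)=32122, a(11)=-90942, a(12)=257473, a(13)=-728952, a(14)=2063792; answer 2063792
Part III: S2 = 2063792; w = 6428; 6428 = 2^2 * 1607; number of divisors = (2+1) * (1+1) = 6; answer 6
Part IV: S3 = 6; d = -10; cross terms: (8*-10 - 16*-19)=224, (16*22 - -33*-10)=22, (-33*-19 - 8*22)=451; twice the area = |697| = 697; area = 697/2; answer 697/2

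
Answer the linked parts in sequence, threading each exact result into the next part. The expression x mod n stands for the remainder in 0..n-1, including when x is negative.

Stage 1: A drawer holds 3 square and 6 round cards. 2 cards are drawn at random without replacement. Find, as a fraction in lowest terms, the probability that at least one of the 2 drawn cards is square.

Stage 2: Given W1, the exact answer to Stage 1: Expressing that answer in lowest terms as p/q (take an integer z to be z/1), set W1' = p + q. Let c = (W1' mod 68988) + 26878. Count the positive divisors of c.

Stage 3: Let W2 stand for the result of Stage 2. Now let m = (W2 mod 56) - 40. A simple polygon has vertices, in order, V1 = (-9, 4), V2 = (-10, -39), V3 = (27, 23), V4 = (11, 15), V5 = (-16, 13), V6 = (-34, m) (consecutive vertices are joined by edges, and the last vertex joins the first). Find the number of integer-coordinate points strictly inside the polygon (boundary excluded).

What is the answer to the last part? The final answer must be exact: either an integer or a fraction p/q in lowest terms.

Stage 1: total draws C(9,2) = 36; complement C(6,2) = 15; favorable 36 - 15 = 21; P = 7/12; answer 7/12
Stage 2: W1 = 7/12; threaded value p + q = 19; c = 26897; 26897 = 13 * 2069; number of divisors = (1+1) * (1+1) = 4; answer 4
Stage 3: W2 = 4; m = -36; cross terms: (-9*-39 - -10*4)=391, (-10*23 - 27*-39)=823, (27*15 - 11*23)=152, (11*13 - -16*15)=383, (-16*-36 - -34*13)=1018, (-34*4 - -9*-36)=-460; twice the area = |2307| = 2307; area = 2307/2; boundary points = 1 + 1 + 8 + 1 + 1 + 5 = 17; strictly interior points = area - boundary/2 + 1 = 1146; answer 1146

1146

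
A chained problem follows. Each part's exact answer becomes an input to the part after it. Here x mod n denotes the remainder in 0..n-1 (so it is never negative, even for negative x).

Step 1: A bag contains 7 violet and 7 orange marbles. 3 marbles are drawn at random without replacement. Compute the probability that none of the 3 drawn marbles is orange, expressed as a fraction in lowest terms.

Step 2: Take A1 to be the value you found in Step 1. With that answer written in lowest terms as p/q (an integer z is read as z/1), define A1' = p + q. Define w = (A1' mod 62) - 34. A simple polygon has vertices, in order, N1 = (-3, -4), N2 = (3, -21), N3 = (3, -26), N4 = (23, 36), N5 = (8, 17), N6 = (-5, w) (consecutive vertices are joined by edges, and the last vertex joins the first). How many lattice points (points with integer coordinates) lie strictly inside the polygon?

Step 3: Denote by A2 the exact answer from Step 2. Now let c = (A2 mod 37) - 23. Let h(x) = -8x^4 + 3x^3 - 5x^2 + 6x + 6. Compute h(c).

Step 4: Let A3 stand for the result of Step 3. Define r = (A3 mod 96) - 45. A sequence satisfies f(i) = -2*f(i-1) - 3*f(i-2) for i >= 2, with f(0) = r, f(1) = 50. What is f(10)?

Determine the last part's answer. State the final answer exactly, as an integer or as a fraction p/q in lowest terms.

Step 1: total draws C(14,3) = 364; favorable C(7,3) = 35; P = 5/52; answer 5/52
Step 2: A1 = 5/52; threaded value p + q = 57; w = 23; cross terms: (-3*-21 - 3*-4)=75, (3*-26 - 3*-21)=-15, (3*36 - 23*-26)=706, (23*17 - 8*36)=103, (8*23 - -5*17)=269, (-5*-4 - -3*23)=89; twice the area = |1227| = 1227; area = 1227/2; boundary points = 1 + 5 + 2 + 1 + 1 + 1 = 11; strictly interior points = area - boundary/2 + 1 = 609; answer 609
Step 3: A2 = 609; c = -6; -8*(-6)^4 + 3*(-6)^3 - 5*(-6)^2 + 6*(-6)^1 + 6 = (-10368) + (-648) + (-180) + (-36) + (6) = -11226; answer -11226
Step 4: A3 = -11226; r = -39; f(2) = -2*(50) - 3*(-39) = 17; iterating: f(2)=17, f(3)=-184, f(4)=317, f(5)=-82, f(6)=-787, f(7)=1820, f(8)=-1279, f(9)=-2902, f(10)=9641; answer 9641

9641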